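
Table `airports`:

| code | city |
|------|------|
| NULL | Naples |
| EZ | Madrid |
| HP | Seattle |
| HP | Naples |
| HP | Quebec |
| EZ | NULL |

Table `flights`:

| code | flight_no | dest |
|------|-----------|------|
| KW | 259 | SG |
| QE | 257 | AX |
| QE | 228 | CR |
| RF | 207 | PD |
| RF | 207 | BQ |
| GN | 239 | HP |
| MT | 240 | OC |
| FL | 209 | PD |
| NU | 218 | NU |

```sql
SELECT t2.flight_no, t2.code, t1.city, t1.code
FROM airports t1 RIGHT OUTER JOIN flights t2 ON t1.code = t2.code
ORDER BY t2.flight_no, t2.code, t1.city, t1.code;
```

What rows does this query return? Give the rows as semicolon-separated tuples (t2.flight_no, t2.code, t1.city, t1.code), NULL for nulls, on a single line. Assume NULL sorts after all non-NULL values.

(207, RF, NULL, NULL); (207, RF, NULL, NULL); (209, FL, NULL, NULL); (218, NU, NULL, NULL); (228, QE, NULL, NULL); (239, GN, NULL, NULL); (240, MT, NULL, NULL); (257, QE, NULL, NULL); (259, KW, NULL, NULL)

RIGHT JOIN keeps every row from `flights`; unmatched rows get NULL for `airports`'s columns.
Matching on t1.code = t2.code. A NULL in a compared column never satisfies the condition.
Matched pairs: 0; unmatched t2 rows kept: 9.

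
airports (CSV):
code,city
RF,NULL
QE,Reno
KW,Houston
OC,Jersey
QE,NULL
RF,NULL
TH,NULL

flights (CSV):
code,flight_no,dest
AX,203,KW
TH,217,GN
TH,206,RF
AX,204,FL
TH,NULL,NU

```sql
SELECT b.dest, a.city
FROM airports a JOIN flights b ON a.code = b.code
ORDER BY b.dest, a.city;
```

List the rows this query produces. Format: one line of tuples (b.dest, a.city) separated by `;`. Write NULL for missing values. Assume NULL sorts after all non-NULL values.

(GN, NULL); (NU, NULL); (RF, NULL)

INNER JOIN keeps only pairs where the ON condition holds.
Matching on a.code = b.code.
- a row (code=RF): no match → dropped.
- a row (code=QE): no match → dropped.
- a row (code=KW): no match → dropped.
- a row (code=OC): no match → dropped.
- a row (code=QE): no match → dropped.
- a row (code=RF): no match → dropped.
- a row (code=TH): matches 3 b row(s) → 3 output row(s).
After projecting and ordering:
b.dest | a.city
GN | NULL
NU | NULL
RF | NULL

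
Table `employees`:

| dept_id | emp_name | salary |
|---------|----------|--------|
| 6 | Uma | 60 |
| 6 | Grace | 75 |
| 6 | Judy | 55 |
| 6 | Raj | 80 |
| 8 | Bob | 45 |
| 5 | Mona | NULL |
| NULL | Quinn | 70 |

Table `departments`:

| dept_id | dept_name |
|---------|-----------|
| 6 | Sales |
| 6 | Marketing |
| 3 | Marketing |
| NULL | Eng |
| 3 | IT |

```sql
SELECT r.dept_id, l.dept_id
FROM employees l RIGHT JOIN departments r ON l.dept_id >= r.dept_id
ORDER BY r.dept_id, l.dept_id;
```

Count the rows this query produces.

RIGHT JOIN keeps every row from `departments`; unmatched rows get NULL for `employees`'s columns.
Matching on l.dept_id >= r.dept_id. A NULL in a compared column never satisfies the condition.
- l row (dept_id=6): matches 4 r row(s) → 4 output row(s).
- l row (dept_id=6): matches 4 r row(s) → 4 output row(s).
- l row (dept_id=6): matches 4 r row(s) → 4 output row(s).
- l row (dept_id=6): matches 4 r row(s) → 4 output row(s).
- l row (dept_id=8): matches 4 r row(s) → 4 output row(s).
- l row (dept_id=5): matches 2 r row(s) → 2 output row(s).
- l row (dept_id=NULL): no match.
- 1 r row(s) had no l match → kept, l columns NULL.
Total: 22 matched + 1 padded = 23 rows.

23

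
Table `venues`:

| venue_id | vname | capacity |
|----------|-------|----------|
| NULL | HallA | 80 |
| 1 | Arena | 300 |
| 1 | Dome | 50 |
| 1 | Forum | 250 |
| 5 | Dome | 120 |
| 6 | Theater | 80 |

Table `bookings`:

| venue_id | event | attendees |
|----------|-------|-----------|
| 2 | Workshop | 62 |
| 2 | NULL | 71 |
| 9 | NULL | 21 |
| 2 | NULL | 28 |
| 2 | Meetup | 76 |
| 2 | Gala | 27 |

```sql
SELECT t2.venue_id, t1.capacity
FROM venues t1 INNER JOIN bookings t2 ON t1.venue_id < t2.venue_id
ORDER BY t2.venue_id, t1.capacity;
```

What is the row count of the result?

INNER JOIN keeps only pairs where the ON condition holds.
Matching on t1.venue_id < t2.venue_id. A NULL in a compared column never satisfies the condition.
- t1[0] venue_id=NULL → no match; dropped.
- t1[1] venue_id=1 → 6 match(es) in t2 → 6 row(s).
- t1[2] venue_id=1 → 6 match(es) in t2 → 6 row(s).
- t1[3] venue_id=1 → 6 match(es) in t2 → 6 row(s).
- t1[4] venue_id=5 → 1 match(es) in t2 → 1 row(s).
- t1[5] venue_id=6 → 1 match(es) in t2 → 1 row(s).
Total: 20 rows.

20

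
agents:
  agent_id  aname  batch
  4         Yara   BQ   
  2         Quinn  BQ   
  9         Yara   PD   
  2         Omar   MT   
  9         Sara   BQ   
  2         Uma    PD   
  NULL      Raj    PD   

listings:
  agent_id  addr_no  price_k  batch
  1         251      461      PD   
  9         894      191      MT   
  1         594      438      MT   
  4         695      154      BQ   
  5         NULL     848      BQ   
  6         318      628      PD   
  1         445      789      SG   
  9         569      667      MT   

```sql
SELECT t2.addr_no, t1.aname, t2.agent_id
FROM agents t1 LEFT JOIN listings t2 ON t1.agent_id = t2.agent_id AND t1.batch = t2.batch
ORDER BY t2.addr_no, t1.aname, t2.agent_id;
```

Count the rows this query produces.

7

LEFT JOIN keeps every row from `agents`; unmatched rows get NULL for `listings`'s columns.
Matching on t1.agent_id = t2.agent_id AND t1.batch = t2.batch. A NULL in a compared column never satisfies the condition.
- t1[0] agent_id=4, batch=BQ → 1 match(es) in t2 → 1 row(s).
- t1[1] agent_id=2, batch=BQ → no match; kept with NULLs on the t2 side.
- t1[2] agent_id=9, batch=PD → no match; kept with NULLs on the t2 side.
- t1[3] agent_id=2, batch=MT → no match; kept with NULLs on the t2 side.
- t1[4] agent_id=9, batch=BQ → no match; kept with NULLs on the t2 side.
- t1[5] agent_id=2, batch=PD → no match; kept with NULLs on the t2 side.
- t1[6] agent_id=NULL, batch=PD → no match; kept with NULLs on the t2 side.
Total: 1 matched + 6 padded = 7 rows.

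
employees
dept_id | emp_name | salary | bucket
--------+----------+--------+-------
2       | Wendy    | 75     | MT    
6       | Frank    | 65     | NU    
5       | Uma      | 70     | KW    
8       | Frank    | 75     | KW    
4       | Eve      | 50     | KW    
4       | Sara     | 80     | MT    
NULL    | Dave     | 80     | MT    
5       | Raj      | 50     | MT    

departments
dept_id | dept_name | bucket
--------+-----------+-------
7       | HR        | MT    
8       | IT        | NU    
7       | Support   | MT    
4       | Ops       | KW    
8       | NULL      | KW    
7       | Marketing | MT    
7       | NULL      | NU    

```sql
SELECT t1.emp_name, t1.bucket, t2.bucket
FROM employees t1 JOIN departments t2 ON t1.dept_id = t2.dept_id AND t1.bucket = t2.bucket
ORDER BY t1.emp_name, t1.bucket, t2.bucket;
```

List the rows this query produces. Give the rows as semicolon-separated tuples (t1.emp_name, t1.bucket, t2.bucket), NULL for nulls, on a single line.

INNER JOIN keeps only pairs where the ON condition holds.
Matching on t1.dept_id = t2.dept_id AND t1.bucket = t2.bucket. A NULL in a compared column never satisfies the condition.
- t1 row (dept_id=2, bucket=MT): no match → dropped.
- t1 row (dept_id=6, bucket=NU): no match → dropped.
- t1 row (dept_id=5, bucket=KW): no match → dropped.
- t1 row (dept_id=8, bucket=KW): matches 1 t2 row(s) → 1 output row(s).
- t1 row (dept_id=4, bucket=KW): matches 1 t2 row(s) → 1 output row(s).
- t1 row (dept_id=4, bucket=MT): no match → dropped.
- t1 row (dept_id=NULL, bucket=MT): no match → dropped.
- t1 row (dept_id=5, bucket=MT): no match → dropped.
After projecting and ordering:
t1.emp_name | t1.bucket | t2.bucket
Eve | KW | KW
Frank | KW | KW

(Eve, KW, KW); (Frank, KW, KW)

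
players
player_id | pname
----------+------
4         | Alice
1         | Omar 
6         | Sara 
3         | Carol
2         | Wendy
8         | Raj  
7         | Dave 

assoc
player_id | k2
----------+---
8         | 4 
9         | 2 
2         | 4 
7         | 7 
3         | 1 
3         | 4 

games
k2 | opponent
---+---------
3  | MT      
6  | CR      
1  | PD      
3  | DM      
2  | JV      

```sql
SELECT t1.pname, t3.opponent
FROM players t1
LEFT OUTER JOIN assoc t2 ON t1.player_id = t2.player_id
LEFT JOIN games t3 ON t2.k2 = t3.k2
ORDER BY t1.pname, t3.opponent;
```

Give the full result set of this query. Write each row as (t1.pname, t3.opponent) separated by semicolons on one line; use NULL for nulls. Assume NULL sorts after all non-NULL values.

(Alice, NULL); (Carol, PD); (Carol, NULL); (Dave, NULL); (Omar, NULL); (Raj, NULL); (Sara, NULL); (Wendy, NULL)

Step 1 — t1 LEFT JOIN t2 on player_id → 8 row(s).
Then LEFT JOIN `games t3` on k2: each of those 8 rows is kept; rows whose t2.k2 has no match in t3 get NULL for t3's columns.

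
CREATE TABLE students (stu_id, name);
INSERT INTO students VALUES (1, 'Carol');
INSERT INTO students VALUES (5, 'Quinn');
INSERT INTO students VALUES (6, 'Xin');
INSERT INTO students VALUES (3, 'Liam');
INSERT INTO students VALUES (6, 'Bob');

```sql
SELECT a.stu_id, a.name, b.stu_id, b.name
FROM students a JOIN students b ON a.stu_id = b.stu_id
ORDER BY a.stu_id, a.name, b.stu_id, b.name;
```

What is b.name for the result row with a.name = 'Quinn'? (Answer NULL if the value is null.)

Quinn

INNER JOIN keeps only pairs where the ON condition holds.
Matching on a.stu_id = b.stu_id.
Matched pairs: 7.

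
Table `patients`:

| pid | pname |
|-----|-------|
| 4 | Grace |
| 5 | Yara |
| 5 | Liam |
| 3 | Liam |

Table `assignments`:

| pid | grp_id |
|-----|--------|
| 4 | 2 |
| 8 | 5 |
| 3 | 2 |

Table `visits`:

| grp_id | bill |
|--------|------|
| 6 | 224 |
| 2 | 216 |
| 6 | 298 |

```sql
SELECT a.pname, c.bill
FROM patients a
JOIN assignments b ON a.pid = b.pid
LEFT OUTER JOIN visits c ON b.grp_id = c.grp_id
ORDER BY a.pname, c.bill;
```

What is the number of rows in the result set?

Step 1 — a INNER JOIN b on pid → 2 row(s).
Then LEFT JOIN `visits c` on grp_id: each of those 2 rows is kept; rows whose b.grp_id has no match in c get NULL for c's columns.
Result: 2 row(s).

2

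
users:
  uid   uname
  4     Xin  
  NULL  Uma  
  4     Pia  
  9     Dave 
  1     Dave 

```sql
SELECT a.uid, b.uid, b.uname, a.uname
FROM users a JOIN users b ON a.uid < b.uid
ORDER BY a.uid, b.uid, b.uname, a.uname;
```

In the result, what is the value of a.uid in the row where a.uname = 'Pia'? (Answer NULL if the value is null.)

INNER JOIN keeps only pairs where the ON condition holds.
Matching on a.uid < b.uid. A NULL in a compared column never satisfies the condition.
- a row (uid=4): matches 1 b row(s) → 1 output row(s).
- a row (uid=NULL): no match → dropped.
- a row (uid=4): matches 1 b row(s) → 1 output row(s).
- a row (uid=9): no match → dropped.
- a row (uid=1): matches 3 b row(s) → 3 output row(s).

4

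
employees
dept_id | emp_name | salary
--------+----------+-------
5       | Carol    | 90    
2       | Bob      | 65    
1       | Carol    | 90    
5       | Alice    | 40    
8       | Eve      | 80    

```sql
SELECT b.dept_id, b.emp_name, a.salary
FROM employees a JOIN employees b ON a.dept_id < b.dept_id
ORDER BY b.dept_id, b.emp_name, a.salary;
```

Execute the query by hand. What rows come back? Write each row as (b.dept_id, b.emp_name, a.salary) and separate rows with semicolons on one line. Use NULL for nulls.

INNER JOIN keeps only pairs where the ON condition holds.
Matching on a.dept_id < b.dept_id.
- dept_id=5: 1 matching b row(s), so 1 row(s) emitted.
- dept_id=2: 3 matching b row(s), so 3 row(s) emitted.
- dept_id=1: 4 matching b row(s), so 4 row(s) emitted.
- dept_id=5: 1 matching b row(s), so 1 row(s) emitted.
- dept_id=8: no matching b row, dropped.
After projecting and ordering:
b.dept_id | b.emp_name | a.salary
2 | Bob | 90
5 | Alice | 65
5 | Alice | 90
5 | Carol | 65
5 | Carol | 90
8 | Eve | 40
8 | Eve | 65
8 | Eve | 90
8 | Eve | 90

(2, Bob, 90); (5, Alice, 65); (5, Alice, 90); (5, Carol, 65); (5, Carol, 90); (8, Eve, 40); (8, Eve, 65); (8, Eve, 90); (8, Eve, 90)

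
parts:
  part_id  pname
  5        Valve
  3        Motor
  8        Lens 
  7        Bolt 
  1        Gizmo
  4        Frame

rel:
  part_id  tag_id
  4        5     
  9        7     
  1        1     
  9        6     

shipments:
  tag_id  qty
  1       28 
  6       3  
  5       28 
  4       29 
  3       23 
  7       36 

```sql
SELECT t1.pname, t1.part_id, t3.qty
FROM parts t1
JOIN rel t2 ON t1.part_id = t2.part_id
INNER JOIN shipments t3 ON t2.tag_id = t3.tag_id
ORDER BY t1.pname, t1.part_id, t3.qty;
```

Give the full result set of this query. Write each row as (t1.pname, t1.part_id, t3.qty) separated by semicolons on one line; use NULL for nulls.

(Frame, 4, 28); (Gizmo, 1, 28)

Joins associate left-to-right: parts INNER JOIN rel on part_id gives 2 intermediate row(s).
Then INNER JOIN `shipments t3` on tag_id: keep only rows whose t2.tag_id appears in t3.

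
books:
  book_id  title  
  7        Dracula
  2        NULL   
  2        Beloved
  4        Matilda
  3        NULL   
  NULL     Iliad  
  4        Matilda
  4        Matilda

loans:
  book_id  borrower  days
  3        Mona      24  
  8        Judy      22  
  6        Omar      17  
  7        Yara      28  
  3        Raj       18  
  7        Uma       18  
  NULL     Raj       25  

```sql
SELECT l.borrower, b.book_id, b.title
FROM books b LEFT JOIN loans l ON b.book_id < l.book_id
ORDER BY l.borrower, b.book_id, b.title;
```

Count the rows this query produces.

LEFT JOIN keeps every row from `books`; unmatched rows get NULL for `loans`'s columns.
Matching on b.book_id < l.book_id. A NULL in a compared column never satisfies the condition.
- book_id=7: 1 matching l row(s), so 1 row(s) emitted.
- book_id=2: 6 matching l row(s), so 6 row(s) emitted.
- book_id=2: 6 matching l row(s), so 6 row(s) emitted.
- book_id=4: 4 matching l row(s), so 4 row(s) emitted.
- book_id=3: 4 matching l row(s), so 4 row(s) emitted.
- book_id=NULL: no l row matches, row kept with l columns NULL.
- book_id=4: 4 matching l row(s), so 4 row(s) emitted.
- book_id=4: 4 matching l row(s), so 4 row(s) emitted.
Total: 29 matched + 1 padded = 30 rows.

30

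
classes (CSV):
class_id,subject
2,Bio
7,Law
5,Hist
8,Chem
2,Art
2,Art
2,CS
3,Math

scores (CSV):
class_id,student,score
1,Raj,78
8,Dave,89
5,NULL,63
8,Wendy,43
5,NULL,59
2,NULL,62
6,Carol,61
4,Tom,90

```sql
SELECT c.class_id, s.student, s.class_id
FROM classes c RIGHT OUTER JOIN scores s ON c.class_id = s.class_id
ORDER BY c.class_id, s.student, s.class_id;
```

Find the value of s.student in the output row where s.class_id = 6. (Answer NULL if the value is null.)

Carol

RIGHT JOIN keeps every row from `scores`; unmatched rows get NULL for `classes`'s columns.
Matching on c.class_id = s.class_id.
- c (class_id=2) pairs with 1 row(s) of s.
- c (class_id=7) has no partner in s.
- c (class_id=5) pairs with 2 row(s) of s.
- c (class_id=8) pairs with 2 row(s) of s.
- c (class_id=2) pairs with 1 row(s) of s.
- c (class_id=2) pairs with 1 row(s) of s.
- c (class_id=2) pairs with 1 row(s) of s.
- c (class_id=3) has no partner in s.
- plus 3 unmatched s row(s), each kept with NULL c columns.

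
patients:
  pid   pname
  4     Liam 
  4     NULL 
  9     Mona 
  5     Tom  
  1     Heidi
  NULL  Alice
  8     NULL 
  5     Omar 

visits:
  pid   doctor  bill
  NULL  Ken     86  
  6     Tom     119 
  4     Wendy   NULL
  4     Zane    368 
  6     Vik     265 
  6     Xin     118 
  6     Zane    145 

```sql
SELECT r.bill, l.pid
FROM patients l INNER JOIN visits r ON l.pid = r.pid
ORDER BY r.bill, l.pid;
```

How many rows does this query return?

4

INNER JOIN keeps only pairs where the ON condition holds.
Matching on l.pid = r.pid. A NULL in a compared column never satisfies the condition.
Matched pairs: 4.
Total: 4 rows.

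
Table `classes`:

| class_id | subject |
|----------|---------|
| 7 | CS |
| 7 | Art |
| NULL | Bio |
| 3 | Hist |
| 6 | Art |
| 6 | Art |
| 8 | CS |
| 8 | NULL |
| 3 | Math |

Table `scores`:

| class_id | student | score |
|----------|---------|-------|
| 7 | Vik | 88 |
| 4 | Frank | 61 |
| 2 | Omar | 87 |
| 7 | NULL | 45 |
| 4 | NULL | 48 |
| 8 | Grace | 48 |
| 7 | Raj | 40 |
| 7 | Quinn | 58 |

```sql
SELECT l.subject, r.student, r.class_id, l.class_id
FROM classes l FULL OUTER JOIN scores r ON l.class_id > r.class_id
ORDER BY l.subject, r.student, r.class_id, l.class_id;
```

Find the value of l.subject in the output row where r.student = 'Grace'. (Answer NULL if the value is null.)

FULL OUTER JOIN keeps every row from both sides; unmatched rows get NULL for the other side's columns.
Matching on l.class_id > r.class_id. A NULL in a compared column never satisfies the condition.
Matched pairs: 28; unmatched l rows kept: 1; unmatched r rows kept: 1.

NULL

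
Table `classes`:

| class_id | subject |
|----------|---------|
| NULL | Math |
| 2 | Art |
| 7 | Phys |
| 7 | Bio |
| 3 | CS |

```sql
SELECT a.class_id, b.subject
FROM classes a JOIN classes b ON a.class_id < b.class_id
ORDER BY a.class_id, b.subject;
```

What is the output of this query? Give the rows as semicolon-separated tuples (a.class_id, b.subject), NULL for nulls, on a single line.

(2, Bio); (2, CS); (2, Phys); (3, Bio); (3, Phys)

INNER JOIN keeps only pairs where the ON condition holds.
Matching on a.class_id < b.class_id. A NULL in a compared column never satisfies the condition.
- a row (class_id=NULL): no match → dropped.
- a row (class_id=2): matches 3 b row(s) → 3 output row(s).
- a row (class_id=7): no match → dropped.
- a row (class_id=7): no match → dropped.
- a row (class_id=3): matches 2 b row(s) → 2 output row(s).
After projecting and ordering:
a.class_id | b.subject
2 | Bio
2 | CS
2 | Phys
3 | Bio
3 | Phys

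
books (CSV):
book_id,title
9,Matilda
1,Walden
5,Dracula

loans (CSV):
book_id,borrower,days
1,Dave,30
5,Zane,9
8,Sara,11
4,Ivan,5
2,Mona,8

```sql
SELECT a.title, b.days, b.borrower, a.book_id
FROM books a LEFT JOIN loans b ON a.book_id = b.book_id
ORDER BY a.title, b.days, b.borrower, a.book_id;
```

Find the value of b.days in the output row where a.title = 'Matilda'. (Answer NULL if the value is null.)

NULL

LEFT JOIN keeps every row from `books`; unmatched rows get NULL for `loans`'s columns.
Matching on a.book_id = b.book_id.
- a row (book_id=9): no match → kept, b columns NULL.
- a row (book_id=1): matches 1 b row(s) → 1 output row(s).
- a row (book_id=5): matches 1 b row(s) → 1 output row(s).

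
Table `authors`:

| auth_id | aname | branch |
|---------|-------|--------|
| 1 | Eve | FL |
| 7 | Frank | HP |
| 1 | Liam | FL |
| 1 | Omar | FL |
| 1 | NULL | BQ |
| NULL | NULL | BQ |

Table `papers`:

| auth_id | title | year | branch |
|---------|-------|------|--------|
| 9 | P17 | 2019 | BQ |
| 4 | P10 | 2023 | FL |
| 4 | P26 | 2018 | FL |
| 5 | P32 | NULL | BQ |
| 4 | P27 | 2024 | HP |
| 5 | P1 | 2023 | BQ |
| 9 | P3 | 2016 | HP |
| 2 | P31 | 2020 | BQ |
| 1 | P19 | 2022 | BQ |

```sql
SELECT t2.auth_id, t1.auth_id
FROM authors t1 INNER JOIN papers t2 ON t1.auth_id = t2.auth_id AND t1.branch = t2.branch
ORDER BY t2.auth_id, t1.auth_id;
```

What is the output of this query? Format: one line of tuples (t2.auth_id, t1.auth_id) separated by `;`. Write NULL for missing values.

INNER JOIN keeps only pairs where the ON condition holds.
Matching on t1.auth_id = t2.auth_id AND t1.branch = t2.branch. A NULL in a compared column never satisfies the condition.
- t1[0] auth_id=1, branch=FL → no match; dropped.
- t1[1] auth_id=7, branch=HP → no match; dropped.
- t1[2] auth_id=1, branch=FL → no match; dropped.
- t1[3] auth_id=1, branch=FL → no match; dropped.
- t1[4] auth_id=1, branch=BQ → 1 match(es) in t2 → 1 row(s).
- t1[5] auth_id=NULL, branch=BQ → no match; dropped.
After projecting and ordering:
t2.auth_id | t1.auth_id
1 | 1

(1, 1)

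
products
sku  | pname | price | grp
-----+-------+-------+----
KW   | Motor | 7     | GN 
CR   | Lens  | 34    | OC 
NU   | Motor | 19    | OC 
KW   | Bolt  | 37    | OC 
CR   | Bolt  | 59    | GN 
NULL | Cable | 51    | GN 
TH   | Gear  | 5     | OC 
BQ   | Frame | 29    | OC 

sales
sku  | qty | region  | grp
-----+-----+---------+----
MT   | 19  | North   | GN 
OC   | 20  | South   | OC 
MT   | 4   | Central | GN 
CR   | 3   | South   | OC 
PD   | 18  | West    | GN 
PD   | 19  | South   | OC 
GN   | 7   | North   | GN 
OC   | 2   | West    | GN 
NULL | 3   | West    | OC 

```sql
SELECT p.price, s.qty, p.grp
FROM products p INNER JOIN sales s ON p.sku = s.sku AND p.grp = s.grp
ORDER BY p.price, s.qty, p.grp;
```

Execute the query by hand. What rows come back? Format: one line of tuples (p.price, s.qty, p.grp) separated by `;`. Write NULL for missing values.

INNER JOIN keeps only pairs where the ON condition holds.
Matching on p.sku = s.sku AND p.grp = s.grp. A NULL in a compared column never satisfies the condition.
- p (sku=KW, grp=GN) has no partner → excluded.
- p (sku=CR, grp=OC) pairs with 1 row(s) of s.
- p (sku=NU, grp=OC) has no partner → excluded.
- p (sku=KW, grp=OC) has no partner → excluded.
- p (sku=CR, grp=GN) has no partner → excluded.
- p (sku=NULL, grp=GN) has no partner → excluded.
- p (sku=TH, grp=OC) has no partner → excluded.
- p (sku=BQ, grp=OC) has no partner → excluded.
After projecting and ordering:
p.price | s.qty | p.grp
34 | 3 | OC

(34, 3, OC)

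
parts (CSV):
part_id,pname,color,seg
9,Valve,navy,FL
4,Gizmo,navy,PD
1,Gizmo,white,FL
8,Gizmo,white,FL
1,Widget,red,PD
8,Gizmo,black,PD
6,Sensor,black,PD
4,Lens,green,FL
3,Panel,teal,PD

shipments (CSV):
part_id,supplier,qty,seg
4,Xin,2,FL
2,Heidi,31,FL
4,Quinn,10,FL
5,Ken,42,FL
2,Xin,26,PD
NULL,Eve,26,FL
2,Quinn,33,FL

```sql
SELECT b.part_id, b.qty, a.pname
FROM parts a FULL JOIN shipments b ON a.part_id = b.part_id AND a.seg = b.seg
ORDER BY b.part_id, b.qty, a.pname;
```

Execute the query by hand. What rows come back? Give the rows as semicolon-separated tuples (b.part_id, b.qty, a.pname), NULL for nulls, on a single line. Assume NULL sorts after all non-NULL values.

FULL OUTER JOIN keeps every row from both sides; unmatched rows get NULL for the other side's columns.
Matching on a.part_id = b.part_id AND a.seg = b.seg. A NULL in a compared column never satisfies the condition.
Matched pairs: 2; unmatched a rows kept: 8; unmatched b rows kept: 5.

(2, 26, NULL); (2, 31, NULL); (2, 33, NULL); (4, 2, Lens); (4, 10, Lens); (5, 42, NULL); (NULL, 26, NULL); (NULL, NULL, Gizmo); (NULL, NULL, Gizmo); (NULL, NULL, Gizmo); (NULL, NULL, Gizmo); (NULL, NULL, Panel); (NULL, NULL, Sensor); (NULL, NULL, Valve); (NULL, NULL, Widget)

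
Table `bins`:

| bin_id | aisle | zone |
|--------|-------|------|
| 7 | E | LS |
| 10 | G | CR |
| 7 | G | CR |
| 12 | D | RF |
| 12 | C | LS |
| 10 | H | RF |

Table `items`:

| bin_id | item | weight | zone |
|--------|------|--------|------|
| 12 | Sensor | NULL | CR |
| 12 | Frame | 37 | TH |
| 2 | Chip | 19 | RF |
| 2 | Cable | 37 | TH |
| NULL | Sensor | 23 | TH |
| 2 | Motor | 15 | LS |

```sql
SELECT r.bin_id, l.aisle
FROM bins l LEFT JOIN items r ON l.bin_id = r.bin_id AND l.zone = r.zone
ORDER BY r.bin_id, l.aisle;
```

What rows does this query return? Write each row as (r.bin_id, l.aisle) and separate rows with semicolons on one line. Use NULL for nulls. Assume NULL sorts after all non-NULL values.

(NULL, C); (NULL, D); (NULL, E); (NULL, G); (NULL, G); (NULL, H)

LEFT JOIN keeps every row from `bins`; unmatched rows get NULL for `items`'s columns.
Matching on l.bin_id = r.bin_id AND l.zone = r.zone. A NULL in a compared column never satisfies the condition.
Matched pairs: 0; unmatched l rows kept: 6.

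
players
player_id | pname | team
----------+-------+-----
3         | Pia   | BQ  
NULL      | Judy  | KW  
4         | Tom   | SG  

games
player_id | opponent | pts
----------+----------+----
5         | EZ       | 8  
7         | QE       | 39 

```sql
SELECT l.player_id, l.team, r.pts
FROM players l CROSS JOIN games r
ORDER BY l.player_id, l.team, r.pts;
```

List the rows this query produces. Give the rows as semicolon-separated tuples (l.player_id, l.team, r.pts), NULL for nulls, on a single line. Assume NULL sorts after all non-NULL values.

CROSS JOIN pairs every row of `players` with every row of `games`: 3 × 2 = 6 rows.

(3, BQ, 8); (3, BQ, 39); (4, SG, 8); (4, SG, 39); (NULL, KW, 8); (NULL, KW, 39)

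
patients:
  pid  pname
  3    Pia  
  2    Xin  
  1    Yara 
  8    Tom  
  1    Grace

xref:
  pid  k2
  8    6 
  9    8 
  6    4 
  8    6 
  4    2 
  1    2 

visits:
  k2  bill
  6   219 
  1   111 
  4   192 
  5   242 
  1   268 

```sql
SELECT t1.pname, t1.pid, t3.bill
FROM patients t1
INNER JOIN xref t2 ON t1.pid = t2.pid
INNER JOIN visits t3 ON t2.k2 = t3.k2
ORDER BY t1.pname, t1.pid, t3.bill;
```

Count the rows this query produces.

Step 1 — t1 INNER JOIN t2 on pid → 4 row(s).
Then INNER JOIN `visits t3` on k2: keep only rows whose t2.k2 appears in t3.
Result: 2 row(s).

2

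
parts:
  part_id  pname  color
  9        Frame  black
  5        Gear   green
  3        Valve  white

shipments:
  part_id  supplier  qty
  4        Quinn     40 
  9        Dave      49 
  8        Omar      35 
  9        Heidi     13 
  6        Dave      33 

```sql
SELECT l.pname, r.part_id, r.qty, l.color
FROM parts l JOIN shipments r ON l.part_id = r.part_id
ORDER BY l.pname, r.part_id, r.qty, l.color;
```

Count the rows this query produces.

INNER JOIN keeps only pairs where the ON condition holds.
Matching on l.part_id = r.part_id.
- l (part_id=9) pairs with 2 row(s) of r.
- l (part_id=5) has no partner → excluded.
- l (part_id=3) has no partner → excluded.
Total: 2 rows.

2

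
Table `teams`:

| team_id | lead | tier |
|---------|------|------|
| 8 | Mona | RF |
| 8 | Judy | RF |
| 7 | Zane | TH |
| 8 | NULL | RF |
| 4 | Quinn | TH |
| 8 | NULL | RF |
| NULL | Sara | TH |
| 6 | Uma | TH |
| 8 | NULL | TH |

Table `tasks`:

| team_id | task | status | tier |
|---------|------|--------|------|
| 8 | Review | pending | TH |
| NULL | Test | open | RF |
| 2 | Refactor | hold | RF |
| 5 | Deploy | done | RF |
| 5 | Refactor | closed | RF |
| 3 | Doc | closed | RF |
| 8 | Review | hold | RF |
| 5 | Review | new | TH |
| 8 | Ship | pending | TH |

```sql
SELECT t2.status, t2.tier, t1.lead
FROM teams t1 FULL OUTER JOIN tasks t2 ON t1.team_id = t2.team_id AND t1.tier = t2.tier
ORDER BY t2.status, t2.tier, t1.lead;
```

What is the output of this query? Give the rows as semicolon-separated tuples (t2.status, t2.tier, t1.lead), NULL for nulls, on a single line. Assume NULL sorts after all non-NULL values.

FULL OUTER JOIN keeps every row from both sides; unmatched rows get NULL for the other side's columns.
Matching on t1.team_id = t2.team_id AND t1.tier = t2.tier. A NULL in a compared column never satisfies the condition.
Matched pairs: 6; unmatched t1 rows kept: 4; unmatched t2 rows kept: 6.

(closed, RF, NULL); (closed, RF, NULL); (done, RF, NULL); (hold, RF, Judy); (hold, RF, Mona); (hold, RF, NULL); (hold, RF, NULL); (hold, RF, NULL); (new, TH, NULL); (open, RF, NULL); (pending, TH, NULL); (pending, TH, NULL); (NULL, NULL, Quinn); (NULL, NULL, Sara); (NULL, NULL, Uma); (NULL, NULL, Zane)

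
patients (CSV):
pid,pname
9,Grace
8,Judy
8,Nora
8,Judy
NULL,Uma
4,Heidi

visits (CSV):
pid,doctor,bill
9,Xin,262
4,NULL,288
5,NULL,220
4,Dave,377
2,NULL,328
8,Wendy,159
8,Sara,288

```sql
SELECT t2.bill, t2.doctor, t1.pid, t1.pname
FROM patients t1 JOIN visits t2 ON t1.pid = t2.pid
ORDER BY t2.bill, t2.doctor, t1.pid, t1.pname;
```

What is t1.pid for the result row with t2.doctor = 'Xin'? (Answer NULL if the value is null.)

9

INNER JOIN keeps only pairs where the ON condition holds.
Matching on t1.pid = t2.pid. A NULL in a compared column never satisfies the condition.
Matched pairs: 9.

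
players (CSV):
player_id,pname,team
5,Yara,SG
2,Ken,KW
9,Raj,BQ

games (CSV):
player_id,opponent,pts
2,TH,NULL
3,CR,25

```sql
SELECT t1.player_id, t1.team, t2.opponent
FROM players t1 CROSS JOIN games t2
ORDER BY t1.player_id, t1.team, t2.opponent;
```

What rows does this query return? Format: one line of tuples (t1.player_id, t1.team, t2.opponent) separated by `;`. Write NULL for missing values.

CROSS JOIN pairs every row of `players` with every row of `games`: 3 × 2 = 6 rows.
After projecting and ordering:
t1.player_id | t1.team | t2.opponent
2 | KW | CR
2 | KW | TH
5 | SG | CR
5 | SG | TH
9 | BQ | CR
9 | BQ | TH

(2, KW, CR); (2, KW, TH); (5, SG, CR); (5, SG, TH); (9, BQ, CR); (9, BQ, TH)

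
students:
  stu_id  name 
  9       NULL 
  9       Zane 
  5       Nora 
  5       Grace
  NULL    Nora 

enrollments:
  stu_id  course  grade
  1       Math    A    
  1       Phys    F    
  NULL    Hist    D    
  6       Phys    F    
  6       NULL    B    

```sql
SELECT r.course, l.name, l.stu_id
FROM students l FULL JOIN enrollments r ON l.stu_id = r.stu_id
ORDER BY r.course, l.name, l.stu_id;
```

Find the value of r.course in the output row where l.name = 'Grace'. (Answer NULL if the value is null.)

FULL OUTER JOIN keeps every row from both sides; unmatched rows get NULL for the other side's columns.
Matching on l.stu_id = r.stu_id. A NULL in a compared column never satisfies the condition.
Matched pairs: 0; unmatched l rows kept: 5; unmatched r rows kept: 5.

NULL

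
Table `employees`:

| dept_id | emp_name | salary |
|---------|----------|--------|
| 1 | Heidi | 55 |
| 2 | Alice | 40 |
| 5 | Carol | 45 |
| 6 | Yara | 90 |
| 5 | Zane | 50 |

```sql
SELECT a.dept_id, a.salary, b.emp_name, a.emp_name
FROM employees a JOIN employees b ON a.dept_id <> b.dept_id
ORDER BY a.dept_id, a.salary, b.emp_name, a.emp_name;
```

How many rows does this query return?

INNER JOIN keeps only pairs where the ON condition holds.
Matching on a.dept_id <> b.dept_id.
Matched pairs: 18.
Total: 18 rows.

18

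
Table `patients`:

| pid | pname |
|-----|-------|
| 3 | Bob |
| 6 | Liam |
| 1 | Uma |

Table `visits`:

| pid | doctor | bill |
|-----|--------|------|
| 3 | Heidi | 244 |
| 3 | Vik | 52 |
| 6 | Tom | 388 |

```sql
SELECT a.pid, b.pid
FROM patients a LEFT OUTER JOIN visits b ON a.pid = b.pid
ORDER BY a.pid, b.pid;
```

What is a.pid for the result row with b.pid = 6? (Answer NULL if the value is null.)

LEFT JOIN keeps every row from `patients`; unmatched rows get NULL for `visits`'s columns.
Matching on a.pid = b.pid.
Matched pairs: 3; unmatched a rows kept: 1.

6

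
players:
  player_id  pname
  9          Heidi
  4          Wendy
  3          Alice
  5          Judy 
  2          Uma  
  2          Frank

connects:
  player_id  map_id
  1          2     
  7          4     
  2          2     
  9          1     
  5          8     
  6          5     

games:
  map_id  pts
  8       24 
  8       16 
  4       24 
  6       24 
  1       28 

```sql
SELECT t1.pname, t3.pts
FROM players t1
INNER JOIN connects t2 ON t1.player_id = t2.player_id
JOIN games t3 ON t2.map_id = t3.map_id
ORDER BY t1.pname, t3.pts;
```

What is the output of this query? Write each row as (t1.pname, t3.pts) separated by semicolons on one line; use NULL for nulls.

(Heidi, 28); (Judy, 16); (Judy, 24)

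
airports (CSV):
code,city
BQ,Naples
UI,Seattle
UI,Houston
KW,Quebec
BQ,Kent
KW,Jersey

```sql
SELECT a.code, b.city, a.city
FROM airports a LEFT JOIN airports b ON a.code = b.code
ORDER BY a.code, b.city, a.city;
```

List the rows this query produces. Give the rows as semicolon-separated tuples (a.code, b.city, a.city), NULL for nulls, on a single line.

LEFT JOIN keeps every row from `airports a`; unmatched rows get NULL for `airports b`'s columns.
Matching on a.code = b.code.
Matched pairs: 12; unmatched a rows kept: 0.

(BQ, Kent, Kent); (BQ, Kent, Naples); (BQ, Naples, Kent); (BQ, Naples, Naples); (KW, Jersey, Jersey); (KW, Jersey, Quebec); (KW, Quebec, Jersey); (KW, Quebec, Quebec); (UI, Houston, Houston); (UI, Houston, Seattle); (UI, Seattle, Houston); (UI, Seattle, Seattle)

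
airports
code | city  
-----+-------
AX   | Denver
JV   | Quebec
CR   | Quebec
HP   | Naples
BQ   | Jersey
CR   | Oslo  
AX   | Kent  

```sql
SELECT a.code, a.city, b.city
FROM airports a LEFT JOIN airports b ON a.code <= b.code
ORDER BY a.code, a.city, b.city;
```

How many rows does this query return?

30

LEFT JOIN keeps every row from `airports a`; unmatched rows get NULL for `airports b`'s columns.
Matching on a.code <= b.code.
- a row (code=AX): matches 7 b row(s) → 7 output row(s).
- a row (code=JV): matches 1 b row(s) → 1 output row(s).
- a row (code=CR): matches 4 b row(s) → 4 output row(s).
- a row (code=HP): matches 2 b row(s) → 2 output row(s).
- a row (code=BQ): matches 5 b row(s) → 5 output row(s).
- a row (code=CR): matches 4 b row(s) → 4 output row(s).
- a row (code=AX): matches 7 b row(s) → 7 output row(s).
Total: 30 rows.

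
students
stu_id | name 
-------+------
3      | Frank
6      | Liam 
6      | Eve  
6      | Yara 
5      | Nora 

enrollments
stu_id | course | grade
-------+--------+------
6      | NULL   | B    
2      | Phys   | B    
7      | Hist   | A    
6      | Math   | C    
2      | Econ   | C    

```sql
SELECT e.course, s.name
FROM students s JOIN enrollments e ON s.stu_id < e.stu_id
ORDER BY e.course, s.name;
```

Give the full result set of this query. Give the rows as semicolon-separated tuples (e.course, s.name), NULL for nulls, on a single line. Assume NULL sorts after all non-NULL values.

INNER JOIN keeps only pairs where the ON condition holds.
Matching on s.stu_id < e.stu_id.
Matched pairs: 9.

(Hist, Eve); (Hist, Frank); (Hist, Liam); (Hist, Nora); (Hist, Yara); (Math, Frank); (Math, Nora); (NULL, Frank); (NULL, Nora)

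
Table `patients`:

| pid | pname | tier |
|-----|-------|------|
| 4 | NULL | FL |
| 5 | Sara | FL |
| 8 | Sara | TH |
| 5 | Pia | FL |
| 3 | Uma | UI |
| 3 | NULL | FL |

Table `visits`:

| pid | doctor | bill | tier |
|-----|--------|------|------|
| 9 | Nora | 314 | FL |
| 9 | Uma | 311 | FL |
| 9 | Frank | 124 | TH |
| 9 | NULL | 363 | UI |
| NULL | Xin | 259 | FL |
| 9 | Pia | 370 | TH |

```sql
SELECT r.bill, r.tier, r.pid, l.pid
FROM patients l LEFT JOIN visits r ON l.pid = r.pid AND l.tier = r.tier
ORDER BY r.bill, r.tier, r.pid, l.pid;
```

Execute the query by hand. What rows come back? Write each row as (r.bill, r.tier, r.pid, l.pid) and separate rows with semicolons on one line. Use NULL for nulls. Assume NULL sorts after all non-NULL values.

LEFT JOIN keeps every row from `patients`; unmatched rows get NULL for `visits`'s columns.
Matching on l.pid = r.pid AND l.tier = r.tier. A NULL in a compared column never satisfies the condition.
- l[0] pid=4, tier=FL → no match; kept with NULLs on the r side.
- l[1] pid=5, tier=FL → no match; kept with NULLs on the r side.
- l[2] pid=8, tier=TH → no match; kept with NULLs on the r side.
- l[3] pid=5, tier=FL → no match; kept with NULLs on the r side.
- l[4] pid=3, tier=UI → no match; kept with NULLs on the r side.
- l[5] pid=3, tier=FL → no match; kept with NULLs on the r side.
After projecting and ordering:
r.bill | r.tier | r.pid | l.pid
NULL | NULL | NULL | 3
NULL | NULL | NULL | 3
NULL | NULL | NULL | 4
NULL | NULL | NULL | 5
NULL | NULL | NULL | 5
NULL | NULL | NULL | 8

(NULL, NULL, NULL, 3); (NULL, NULL, NULL, 3); (NULL, NULL, NULL, 4); (NULL, NULL, NULL, 5); (NULL, NULL, NULL, 5); (NULL, NULL, NULL, 8)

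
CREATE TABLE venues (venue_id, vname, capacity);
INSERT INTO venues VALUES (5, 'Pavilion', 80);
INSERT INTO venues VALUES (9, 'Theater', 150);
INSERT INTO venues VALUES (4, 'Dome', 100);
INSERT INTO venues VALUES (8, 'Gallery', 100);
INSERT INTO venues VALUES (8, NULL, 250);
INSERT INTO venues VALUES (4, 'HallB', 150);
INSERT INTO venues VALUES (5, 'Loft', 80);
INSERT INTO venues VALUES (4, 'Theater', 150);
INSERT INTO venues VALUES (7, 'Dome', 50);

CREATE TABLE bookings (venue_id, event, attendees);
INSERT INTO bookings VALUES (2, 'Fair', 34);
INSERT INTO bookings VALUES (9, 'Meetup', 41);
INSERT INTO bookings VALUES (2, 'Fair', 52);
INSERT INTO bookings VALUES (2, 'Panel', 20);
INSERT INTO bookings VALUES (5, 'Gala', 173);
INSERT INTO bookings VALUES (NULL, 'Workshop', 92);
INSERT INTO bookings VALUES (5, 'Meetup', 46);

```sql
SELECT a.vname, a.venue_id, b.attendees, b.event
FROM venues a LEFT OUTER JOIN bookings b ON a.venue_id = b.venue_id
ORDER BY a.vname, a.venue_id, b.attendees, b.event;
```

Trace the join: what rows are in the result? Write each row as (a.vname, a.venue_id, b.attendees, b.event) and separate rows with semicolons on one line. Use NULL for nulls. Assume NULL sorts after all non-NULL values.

LEFT JOIN keeps every row from `venues`; unmatched rows get NULL for `bookings`'s columns.
Matching on a.venue_id = b.venue_id. A NULL in a compared column never satisfies the condition.
- a row (venue_id=5): matches 2 b row(s) → 2 output row(s).
- a row (venue_id=9): matches 1 b row(s) → 1 output row(s).
- a row (venue_id=4): no match → kept, b columns NULL.
- a row (venue_id=8): no match → kept, b columns NULL.
- a row (venue_id=8): no match → kept, b columns NULL.
- a row (venue_id=4): no match → kept, b columns NULL.
- a row (venue_id=5): matches 2 b row(s) → 2 output row(s).
- a row (venue_id=4): no match → kept, b columns NULL.
- a row (venue_id=7): no match → kept, b columns NULL.

(Dome, 4, NULL, NULL); (Dome, 7, NULL, NULL); (Gallery, 8, NULL, NULL); (HallB, 4, NULL, NULL); (Loft, 5, 46, Meetup); (Loft, 5, 173, Gala); (Pavilion, 5, 46, Meetup); (Pavilion, 5, 173, Gala); (Theater, 4, NULL, NULL); (Theater, 9, 41, Meetup); (NULL, 8, NULL, NULL)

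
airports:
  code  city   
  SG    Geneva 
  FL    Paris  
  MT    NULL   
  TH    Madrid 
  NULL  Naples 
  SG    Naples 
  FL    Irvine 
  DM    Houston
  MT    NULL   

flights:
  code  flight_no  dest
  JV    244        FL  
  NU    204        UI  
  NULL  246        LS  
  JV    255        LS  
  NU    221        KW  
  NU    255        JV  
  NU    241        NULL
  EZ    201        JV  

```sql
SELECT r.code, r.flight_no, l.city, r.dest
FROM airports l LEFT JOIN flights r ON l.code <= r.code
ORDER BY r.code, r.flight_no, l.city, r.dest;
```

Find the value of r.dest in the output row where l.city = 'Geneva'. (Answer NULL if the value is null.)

LEFT JOIN keeps every row from `airports`; unmatched rows get NULL for `flights`'s columns.
Matching on l.code <= r.code. A NULL in a compared column never satisfies the condition.
- l row (code=SG): no match → kept, r columns NULL.
- l row (code=FL): matches 6 r row(s) → 6 output row(s).
- l row (code=MT): matches 4 r row(s) → 4 output row(s).
- l row (code=TH): no match → kept, r columns NULL.
- l row (code=NULL): no match → kept, r columns NULL.
- l row (code=SG): no match → kept, r columns NULL.
- l row (code=FL): matches 6 r row(s) → 6 output row(s).
- l row (code=DM): matches 7 r row(s) → 7 output row(s).
- l row (code=MT): matches 4 r row(s) → 4 output row(s).

NULL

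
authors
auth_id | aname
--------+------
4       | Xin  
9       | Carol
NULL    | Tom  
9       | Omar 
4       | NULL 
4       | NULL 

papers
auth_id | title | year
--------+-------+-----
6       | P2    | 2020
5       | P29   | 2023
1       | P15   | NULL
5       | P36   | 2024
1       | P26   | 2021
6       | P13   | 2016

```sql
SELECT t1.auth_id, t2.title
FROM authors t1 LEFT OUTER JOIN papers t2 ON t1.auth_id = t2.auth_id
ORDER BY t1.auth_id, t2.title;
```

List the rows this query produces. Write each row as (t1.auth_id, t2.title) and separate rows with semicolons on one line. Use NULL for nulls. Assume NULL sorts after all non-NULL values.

LEFT JOIN keeps every row from `authors`; unmatched rows get NULL for `papers`'s columns.
Matching on t1.auth_id = t2.auth_id. A NULL in a compared column never satisfies the condition.
- t1 row (auth_id=4): no match → kept, t2 columns NULL.
- t1 row (auth_id=9): no match → kept, t2 columns NULL.
- t1 row (auth_id=NULL): no match → kept, t2 columns NULL.
- t1 row (auth_id=9): no match → kept, t2 columns NULL.
- t1 row (auth_id=4): no match → kept, t2 columns NULL.
- t1 row (auth_id=4): no match → kept, t2 columns NULL.
After projecting and ordering:
t1.auth_id | t2.title
4 | NULL
4 | NULL
4 | NULL
9 | NULL
9 | NULL
NULL | NULL

(4, NULL); (4, NULL); (4, NULL); (9, NULL); (9, NULL); (NULL, NULL)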